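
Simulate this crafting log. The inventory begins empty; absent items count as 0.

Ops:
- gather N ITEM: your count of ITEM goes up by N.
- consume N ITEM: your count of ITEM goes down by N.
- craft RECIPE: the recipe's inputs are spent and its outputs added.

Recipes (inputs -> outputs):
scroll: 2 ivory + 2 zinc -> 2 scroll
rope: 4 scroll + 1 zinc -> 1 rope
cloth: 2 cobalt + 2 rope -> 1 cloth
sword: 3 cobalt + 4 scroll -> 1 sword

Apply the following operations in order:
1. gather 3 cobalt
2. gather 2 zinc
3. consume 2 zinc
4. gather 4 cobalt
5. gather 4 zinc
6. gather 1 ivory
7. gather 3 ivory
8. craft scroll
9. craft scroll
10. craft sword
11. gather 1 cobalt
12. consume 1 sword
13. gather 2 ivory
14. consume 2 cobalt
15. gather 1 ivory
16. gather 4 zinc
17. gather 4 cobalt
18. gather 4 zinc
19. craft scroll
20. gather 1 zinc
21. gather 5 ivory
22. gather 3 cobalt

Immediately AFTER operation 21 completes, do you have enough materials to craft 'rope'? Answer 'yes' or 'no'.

Answer: no

Derivation:
After 1 (gather 3 cobalt): cobalt=3
After 2 (gather 2 zinc): cobalt=3 zinc=2
After 3 (consume 2 zinc): cobalt=3
After 4 (gather 4 cobalt): cobalt=7
After 5 (gather 4 zinc): cobalt=7 zinc=4
After 6 (gather 1 ivory): cobalt=7 ivory=1 zinc=4
After 7 (gather 3 ivory): cobalt=7 ivory=4 zinc=4
After 8 (craft scroll): cobalt=7 ivory=2 scroll=2 zinc=2
After 9 (craft scroll): cobalt=7 scroll=4
After 10 (craft sword): cobalt=4 sword=1
After 11 (gather 1 cobalt): cobalt=5 sword=1
After 12 (consume 1 sword): cobalt=5
After 13 (gather 2 ivory): cobalt=5 ivory=2
After 14 (consume 2 cobalt): cobalt=3 ivory=2
After 15 (gather 1 ivory): cobalt=3 ivory=3
After 16 (gather 4 zinc): cobalt=3 ivory=3 zinc=4
After 17 (gather 4 cobalt): cobalt=7 ivory=3 zinc=4
After 18 (gather 4 zinc): cobalt=7 ivory=3 zinc=8
After 19 (craft scroll): cobalt=7 ivory=1 scroll=2 zinc=6
After 20 (gather 1 zinc): cobalt=7 ivory=1 scroll=2 zinc=7
After 21 (gather 5 ivory): cobalt=7 ivory=6 scroll=2 zinc=7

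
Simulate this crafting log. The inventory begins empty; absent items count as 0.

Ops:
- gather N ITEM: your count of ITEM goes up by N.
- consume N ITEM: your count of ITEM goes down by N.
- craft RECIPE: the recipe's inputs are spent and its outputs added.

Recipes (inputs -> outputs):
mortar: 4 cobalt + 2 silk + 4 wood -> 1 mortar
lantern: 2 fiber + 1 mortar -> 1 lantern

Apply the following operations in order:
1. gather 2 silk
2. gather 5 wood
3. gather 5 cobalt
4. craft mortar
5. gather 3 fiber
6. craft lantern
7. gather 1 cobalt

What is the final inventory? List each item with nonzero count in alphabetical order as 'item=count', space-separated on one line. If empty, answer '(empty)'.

After 1 (gather 2 silk): silk=2
After 2 (gather 5 wood): silk=2 wood=5
After 3 (gather 5 cobalt): cobalt=5 silk=2 wood=5
After 4 (craft mortar): cobalt=1 mortar=1 wood=1
After 5 (gather 3 fiber): cobalt=1 fiber=3 mortar=1 wood=1
After 6 (craft lantern): cobalt=1 fiber=1 lantern=1 wood=1
After 7 (gather 1 cobalt): cobalt=2 fiber=1 lantern=1 wood=1

Answer: cobalt=2 fiber=1 lantern=1 wood=1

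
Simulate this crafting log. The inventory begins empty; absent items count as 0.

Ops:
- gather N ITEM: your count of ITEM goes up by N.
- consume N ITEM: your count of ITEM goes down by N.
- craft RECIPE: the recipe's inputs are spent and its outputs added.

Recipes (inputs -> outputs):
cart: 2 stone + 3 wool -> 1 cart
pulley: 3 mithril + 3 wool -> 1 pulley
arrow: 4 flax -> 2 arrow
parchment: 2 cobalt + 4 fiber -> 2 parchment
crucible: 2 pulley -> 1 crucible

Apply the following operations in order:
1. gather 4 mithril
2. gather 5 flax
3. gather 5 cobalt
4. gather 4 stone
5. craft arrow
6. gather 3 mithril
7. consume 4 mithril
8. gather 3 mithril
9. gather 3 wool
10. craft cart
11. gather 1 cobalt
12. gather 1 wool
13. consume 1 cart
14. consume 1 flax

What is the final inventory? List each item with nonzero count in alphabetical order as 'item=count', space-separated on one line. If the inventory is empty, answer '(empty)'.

After 1 (gather 4 mithril): mithril=4
After 2 (gather 5 flax): flax=5 mithril=4
After 3 (gather 5 cobalt): cobalt=5 flax=5 mithril=4
After 4 (gather 4 stone): cobalt=5 flax=5 mithril=4 stone=4
After 5 (craft arrow): arrow=2 cobalt=5 flax=1 mithril=4 stone=4
After 6 (gather 3 mithril): arrow=2 cobalt=5 flax=1 mithril=7 stone=4
After 7 (consume 4 mithril): arrow=2 cobalt=5 flax=1 mithril=3 stone=4
After 8 (gather 3 mithril): arrow=2 cobalt=5 flax=1 mithril=6 stone=4
After 9 (gather 3 wool): arrow=2 cobalt=5 flax=1 mithril=6 stone=4 wool=3
After 10 (craft cart): arrow=2 cart=1 cobalt=5 flax=1 mithril=6 stone=2
After 11 (gather 1 cobalt): arrow=2 cart=1 cobalt=6 flax=1 mithril=6 stone=2
After 12 (gather 1 wool): arrow=2 cart=1 cobalt=6 flax=1 mithril=6 stone=2 wool=1
After 13 (consume 1 cart): arrow=2 cobalt=6 flax=1 mithril=6 stone=2 wool=1
After 14 (consume 1 flax): arrow=2 cobalt=6 mithril=6 stone=2 wool=1

Answer: arrow=2 cobalt=6 mithril=6 stone=2 wool=1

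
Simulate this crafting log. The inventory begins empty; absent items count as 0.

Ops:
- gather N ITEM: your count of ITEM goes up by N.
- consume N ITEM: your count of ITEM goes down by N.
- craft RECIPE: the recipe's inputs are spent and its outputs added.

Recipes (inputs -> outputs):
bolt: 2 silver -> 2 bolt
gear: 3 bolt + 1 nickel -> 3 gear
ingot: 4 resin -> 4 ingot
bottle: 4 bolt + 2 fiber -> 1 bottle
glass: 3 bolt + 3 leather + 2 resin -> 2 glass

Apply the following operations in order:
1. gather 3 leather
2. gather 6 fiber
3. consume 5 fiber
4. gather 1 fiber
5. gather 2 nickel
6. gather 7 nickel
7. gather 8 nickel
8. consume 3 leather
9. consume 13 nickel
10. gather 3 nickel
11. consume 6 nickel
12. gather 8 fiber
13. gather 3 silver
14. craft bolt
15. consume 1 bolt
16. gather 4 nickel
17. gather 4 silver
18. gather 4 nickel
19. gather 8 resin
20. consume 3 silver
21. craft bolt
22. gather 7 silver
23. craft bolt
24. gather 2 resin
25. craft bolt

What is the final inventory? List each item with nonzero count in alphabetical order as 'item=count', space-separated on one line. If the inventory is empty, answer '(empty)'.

After 1 (gather 3 leather): leather=3
After 2 (gather 6 fiber): fiber=6 leather=3
After 3 (consume 5 fiber): fiber=1 leather=3
After 4 (gather 1 fiber): fiber=2 leather=3
After 5 (gather 2 nickel): fiber=2 leather=3 nickel=2
After 6 (gather 7 nickel): fiber=2 leather=3 nickel=9
After 7 (gather 8 nickel): fiber=2 leather=3 nickel=17
After 8 (consume 3 leather): fiber=2 nickel=17
After 9 (consume 13 nickel): fiber=2 nickel=4
After 10 (gather 3 nickel): fiber=2 nickel=7
After 11 (consume 6 nickel): fiber=2 nickel=1
After 12 (gather 8 fiber): fiber=10 nickel=1
After 13 (gather 3 silver): fiber=10 nickel=1 silver=3
After 14 (craft bolt): bolt=2 fiber=10 nickel=1 silver=1
After 15 (consume 1 bolt): bolt=1 fiber=10 nickel=1 silver=1
After 16 (gather 4 nickel): bolt=1 fiber=10 nickel=5 silver=1
After 17 (gather 4 silver): bolt=1 fiber=10 nickel=5 silver=5
After 18 (gather 4 nickel): bolt=1 fiber=10 nickel=9 silver=5
After 19 (gather 8 resin): bolt=1 fiber=10 nickel=9 resin=8 silver=5
After 20 (consume 3 silver): bolt=1 fiber=10 nickel=9 resin=8 silver=2
After 21 (craft bolt): bolt=3 fiber=10 nickel=9 resin=8
After 22 (gather 7 silver): bolt=3 fiber=10 nickel=9 resin=8 silver=7
After 23 (craft bolt): bolt=5 fiber=10 nickel=9 resin=8 silver=5
After 24 (gather 2 resin): bolt=5 fiber=10 nickel=9 resin=10 silver=5
After 25 (craft bolt): bolt=7 fiber=10 nickel=9 resin=10 silver=3

Answer: bolt=7 fiber=10 nickel=9 resin=10 silver=3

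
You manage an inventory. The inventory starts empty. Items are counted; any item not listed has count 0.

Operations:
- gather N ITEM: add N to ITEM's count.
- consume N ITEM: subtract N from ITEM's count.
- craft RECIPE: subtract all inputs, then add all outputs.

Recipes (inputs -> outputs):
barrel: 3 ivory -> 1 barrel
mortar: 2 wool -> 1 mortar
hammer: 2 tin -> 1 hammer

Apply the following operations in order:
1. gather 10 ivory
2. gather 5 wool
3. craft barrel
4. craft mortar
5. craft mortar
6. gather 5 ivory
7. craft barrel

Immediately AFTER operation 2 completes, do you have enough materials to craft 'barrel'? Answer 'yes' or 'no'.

Answer: yes

Derivation:
After 1 (gather 10 ivory): ivory=10
After 2 (gather 5 wool): ivory=10 wool=5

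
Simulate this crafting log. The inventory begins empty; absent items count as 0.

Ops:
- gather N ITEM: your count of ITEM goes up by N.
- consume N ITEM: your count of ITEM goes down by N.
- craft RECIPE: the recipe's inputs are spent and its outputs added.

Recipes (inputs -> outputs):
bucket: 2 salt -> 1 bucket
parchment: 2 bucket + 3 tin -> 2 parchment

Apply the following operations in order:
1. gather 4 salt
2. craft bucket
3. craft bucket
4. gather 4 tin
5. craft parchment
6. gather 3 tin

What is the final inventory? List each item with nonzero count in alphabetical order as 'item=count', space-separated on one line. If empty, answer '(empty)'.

After 1 (gather 4 salt): salt=4
After 2 (craft bucket): bucket=1 salt=2
After 3 (craft bucket): bucket=2
After 4 (gather 4 tin): bucket=2 tin=4
After 5 (craft parchment): parchment=2 tin=1
After 6 (gather 3 tin): parchment=2 tin=4

Answer: parchment=2 tin=4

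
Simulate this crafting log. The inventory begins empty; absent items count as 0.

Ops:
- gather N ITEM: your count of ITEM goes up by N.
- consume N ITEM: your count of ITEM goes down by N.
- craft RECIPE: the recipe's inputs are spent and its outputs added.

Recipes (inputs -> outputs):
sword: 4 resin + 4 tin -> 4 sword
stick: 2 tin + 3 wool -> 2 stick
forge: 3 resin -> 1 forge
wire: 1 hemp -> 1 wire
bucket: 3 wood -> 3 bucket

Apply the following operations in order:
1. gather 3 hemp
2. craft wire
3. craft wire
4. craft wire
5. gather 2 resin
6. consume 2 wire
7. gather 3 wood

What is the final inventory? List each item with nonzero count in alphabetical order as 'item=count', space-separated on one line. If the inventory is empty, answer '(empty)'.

After 1 (gather 3 hemp): hemp=3
After 2 (craft wire): hemp=2 wire=1
After 3 (craft wire): hemp=1 wire=2
After 4 (craft wire): wire=3
After 5 (gather 2 resin): resin=2 wire=3
After 6 (consume 2 wire): resin=2 wire=1
After 7 (gather 3 wood): resin=2 wire=1 wood=3

Answer: resin=2 wire=1 wood=3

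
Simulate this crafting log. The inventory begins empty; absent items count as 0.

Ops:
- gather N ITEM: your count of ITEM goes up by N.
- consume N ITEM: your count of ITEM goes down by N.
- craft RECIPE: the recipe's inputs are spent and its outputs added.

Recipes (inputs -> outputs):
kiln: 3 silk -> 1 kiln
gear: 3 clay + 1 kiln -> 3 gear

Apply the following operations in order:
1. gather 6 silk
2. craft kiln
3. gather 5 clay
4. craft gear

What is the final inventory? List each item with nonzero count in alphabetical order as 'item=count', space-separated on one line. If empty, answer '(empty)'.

Answer: clay=2 gear=3 silk=3

Derivation:
After 1 (gather 6 silk): silk=6
After 2 (craft kiln): kiln=1 silk=3
After 3 (gather 5 clay): clay=5 kiln=1 silk=3
After 4 (craft gear): clay=2 gear=3 silk=3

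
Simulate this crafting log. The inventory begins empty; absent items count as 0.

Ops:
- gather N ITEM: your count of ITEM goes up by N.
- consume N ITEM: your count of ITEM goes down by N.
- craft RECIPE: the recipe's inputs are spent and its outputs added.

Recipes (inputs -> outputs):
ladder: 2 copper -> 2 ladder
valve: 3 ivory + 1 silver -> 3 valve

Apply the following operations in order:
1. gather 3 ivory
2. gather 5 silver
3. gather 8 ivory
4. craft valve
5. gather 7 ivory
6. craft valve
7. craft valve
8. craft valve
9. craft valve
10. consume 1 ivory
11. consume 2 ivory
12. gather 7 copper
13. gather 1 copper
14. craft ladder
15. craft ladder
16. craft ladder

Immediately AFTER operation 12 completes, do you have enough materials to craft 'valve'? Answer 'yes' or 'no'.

Answer: no

Derivation:
After 1 (gather 3 ivory): ivory=3
After 2 (gather 5 silver): ivory=3 silver=5
After 3 (gather 8 ivory): ivory=11 silver=5
After 4 (craft valve): ivory=8 silver=4 valve=3
After 5 (gather 7 ivory): ivory=15 silver=4 valve=3
After 6 (craft valve): ivory=12 silver=3 valve=6
After 7 (craft valve): ivory=9 silver=2 valve=9
After 8 (craft valve): ivory=6 silver=1 valve=12
After 9 (craft valve): ivory=3 valve=15
After 10 (consume 1 ivory): ivory=2 valve=15
After 11 (consume 2 ivory): valve=15
After 12 (gather 7 copper): copper=7 valve=15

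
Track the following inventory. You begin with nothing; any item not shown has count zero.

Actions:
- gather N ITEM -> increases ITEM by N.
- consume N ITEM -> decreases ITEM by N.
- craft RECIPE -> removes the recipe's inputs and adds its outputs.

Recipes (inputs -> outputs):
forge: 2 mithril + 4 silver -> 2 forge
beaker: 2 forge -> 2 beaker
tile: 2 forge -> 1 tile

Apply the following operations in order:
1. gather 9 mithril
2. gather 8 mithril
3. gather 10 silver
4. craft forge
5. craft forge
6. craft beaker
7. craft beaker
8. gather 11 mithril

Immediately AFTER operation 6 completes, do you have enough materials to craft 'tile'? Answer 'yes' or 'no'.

Answer: yes

Derivation:
After 1 (gather 9 mithril): mithril=9
After 2 (gather 8 mithril): mithril=17
After 3 (gather 10 silver): mithril=17 silver=10
After 4 (craft forge): forge=2 mithril=15 silver=6
After 5 (craft forge): forge=4 mithril=13 silver=2
After 6 (craft beaker): beaker=2 forge=2 mithril=13 silver=2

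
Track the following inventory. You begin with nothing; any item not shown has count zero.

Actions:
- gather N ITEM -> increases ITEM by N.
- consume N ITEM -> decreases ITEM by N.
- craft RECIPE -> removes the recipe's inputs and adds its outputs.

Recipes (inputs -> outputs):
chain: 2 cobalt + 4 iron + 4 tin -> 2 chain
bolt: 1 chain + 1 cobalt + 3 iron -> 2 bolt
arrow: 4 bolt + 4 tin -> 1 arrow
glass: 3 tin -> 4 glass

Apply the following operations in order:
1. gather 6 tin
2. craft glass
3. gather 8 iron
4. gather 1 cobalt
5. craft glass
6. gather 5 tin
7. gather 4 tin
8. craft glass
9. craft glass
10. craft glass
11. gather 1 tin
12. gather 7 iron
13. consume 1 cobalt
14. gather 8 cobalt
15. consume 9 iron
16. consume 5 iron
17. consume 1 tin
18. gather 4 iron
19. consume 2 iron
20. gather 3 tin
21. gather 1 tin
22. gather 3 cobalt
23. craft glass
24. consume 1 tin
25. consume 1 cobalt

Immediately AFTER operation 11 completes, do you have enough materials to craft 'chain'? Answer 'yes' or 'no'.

After 1 (gather 6 tin): tin=6
After 2 (craft glass): glass=4 tin=3
After 3 (gather 8 iron): glass=4 iron=8 tin=3
After 4 (gather 1 cobalt): cobalt=1 glass=4 iron=8 tin=3
After 5 (craft glass): cobalt=1 glass=8 iron=8
After 6 (gather 5 tin): cobalt=1 glass=8 iron=8 tin=5
After 7 (gather 4 tin): cobalt=1 glass=8 iron=8 tin=9
After 8 (craft glass): cobalt=1 glass=12 iron=8 tin=6
After 9 (craft glass): cobalt=1 glass=16 iron=8 tin=3
After 10 (craft glass): cobalt=1 glass=20 iron=8
After 11 (gather 1 tin): cobalt=1 glass=20 iron=8 tin=1

Answer: no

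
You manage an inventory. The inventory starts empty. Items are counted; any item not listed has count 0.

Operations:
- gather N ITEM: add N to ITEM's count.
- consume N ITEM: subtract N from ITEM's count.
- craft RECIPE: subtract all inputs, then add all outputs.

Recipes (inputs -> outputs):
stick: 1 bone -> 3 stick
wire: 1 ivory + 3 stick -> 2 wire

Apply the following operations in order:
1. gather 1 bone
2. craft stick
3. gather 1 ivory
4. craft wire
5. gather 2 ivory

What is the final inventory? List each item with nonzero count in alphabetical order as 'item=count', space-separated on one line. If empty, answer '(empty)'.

Answer: ivory=2 wire=2

Derivation:
After 1 (gather 1 bone): bone=1
After 2 (craft stick): stick=3
After 3 (gather 1 ivory): ivory=1 stick=3
After 4 (craft wire): wire=2
After 5 (gather 2 ivory): ivory=2 wire=2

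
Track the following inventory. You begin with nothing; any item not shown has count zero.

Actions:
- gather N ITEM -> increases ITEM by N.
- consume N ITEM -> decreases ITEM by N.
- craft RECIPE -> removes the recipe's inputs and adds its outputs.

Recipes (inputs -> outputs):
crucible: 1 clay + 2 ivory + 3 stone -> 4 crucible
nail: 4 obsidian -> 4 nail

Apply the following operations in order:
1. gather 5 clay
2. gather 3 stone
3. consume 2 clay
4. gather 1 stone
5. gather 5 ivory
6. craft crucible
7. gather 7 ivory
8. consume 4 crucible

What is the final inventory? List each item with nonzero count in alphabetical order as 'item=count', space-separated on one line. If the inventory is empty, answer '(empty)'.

After 1 (gather 5 clay): clay=5
After 2 (gather 3 stone): clay=5 stone=3
After 3 (consume 2 clay): clay=3 stone=3
After 4 (gather 1 stone): clay=3 stone=4
After 5 (gather 5 ivory): clay=3 ivory=5 stone=4
After 6 (craft crucible): clay=2 crucible=4 ivory=3 stone=1
After 7 (gather 7 ivory): clay=2 crucible=4 ivory=10 stone=1
After 8 (consume 4 crucible): clay=2 ivory=10 stone=1

Answer: clay=2 ivory=10 stone=1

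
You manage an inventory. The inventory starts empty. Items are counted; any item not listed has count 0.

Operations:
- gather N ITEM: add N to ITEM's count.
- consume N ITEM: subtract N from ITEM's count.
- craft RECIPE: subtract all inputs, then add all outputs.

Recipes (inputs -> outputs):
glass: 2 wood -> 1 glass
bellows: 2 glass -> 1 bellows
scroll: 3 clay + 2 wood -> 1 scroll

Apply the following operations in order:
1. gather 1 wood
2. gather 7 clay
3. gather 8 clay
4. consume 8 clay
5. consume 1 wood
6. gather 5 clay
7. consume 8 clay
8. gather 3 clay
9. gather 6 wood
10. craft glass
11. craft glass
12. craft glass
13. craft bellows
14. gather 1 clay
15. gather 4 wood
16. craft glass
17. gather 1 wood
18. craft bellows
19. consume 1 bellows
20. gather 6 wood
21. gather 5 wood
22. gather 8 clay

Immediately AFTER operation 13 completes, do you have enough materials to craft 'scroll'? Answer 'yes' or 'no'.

Answer: no

Derivation:
After 1 (gather 1 wood): wood=1
After 2 (gather 7 clay): clay=7 wood=1
After 3 (gather 8 clay): clay=15 wood=1
After 4 (consume 8 clay): clay=7 wood=1
After 5 (consume 1 wood): clay=7
After 6 (gather 5 clay): clay=12
After 7 (consume 8 clay): clay=4
After 8 (gather 3 clay): clay=7
After 9 (gather 6 wood): clay=7 wood=6
After 10 (craft glass): clay=7 glass=1 wood=4
After 11 (craft glass): clay=7 glass=2 wood=2
After 12 (craft glass): clay=7 glass=3
After 13 (craft bellows): bellows=1 clay=7 glass=1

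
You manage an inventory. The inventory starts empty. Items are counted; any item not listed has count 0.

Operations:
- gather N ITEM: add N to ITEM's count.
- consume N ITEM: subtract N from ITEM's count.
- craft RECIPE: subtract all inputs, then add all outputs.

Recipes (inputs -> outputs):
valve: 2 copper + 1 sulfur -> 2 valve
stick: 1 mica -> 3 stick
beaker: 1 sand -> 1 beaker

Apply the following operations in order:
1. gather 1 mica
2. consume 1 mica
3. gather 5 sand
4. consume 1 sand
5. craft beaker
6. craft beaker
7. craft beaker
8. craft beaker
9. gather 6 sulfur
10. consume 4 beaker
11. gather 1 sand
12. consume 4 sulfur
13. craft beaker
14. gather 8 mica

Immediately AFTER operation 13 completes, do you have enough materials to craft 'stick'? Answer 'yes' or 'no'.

After 1 (gather 1 mica): mica=1
After 2 (consume 1 mica): (empty)
After 3 (gather 5 sand): sand=5
After 4 (consume 1 sand): sand=4
After 5 (craft beaker): beaker=1 sand=3
After 6 (craft beaker): beaker=2 sand=2
After 7 (craft beaker): beaker=3 sand=1
After 8 (craft beaker): beaker=4
After 9 (gather 6 sulfur): beaker=4 sulfur=6
After 10 (consume 4 beaker): sulfur=6
After 11 (gather 1 sand): sand=1 sulfur=6
After 12 (consume 4 sulfur): sand=1 sulfur=2
After 13 (craft beaker): beaker=1 sulfur=2

Answer: no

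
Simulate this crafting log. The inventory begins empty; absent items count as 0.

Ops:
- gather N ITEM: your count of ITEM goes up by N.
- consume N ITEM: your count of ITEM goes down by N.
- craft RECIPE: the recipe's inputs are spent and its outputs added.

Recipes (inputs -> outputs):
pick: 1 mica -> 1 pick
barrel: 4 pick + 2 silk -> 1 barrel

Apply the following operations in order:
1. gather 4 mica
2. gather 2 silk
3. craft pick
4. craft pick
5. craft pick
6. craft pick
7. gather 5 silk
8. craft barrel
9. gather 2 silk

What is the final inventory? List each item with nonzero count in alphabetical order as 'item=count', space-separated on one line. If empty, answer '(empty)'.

Answer: barrel=1 silk=7

Derivation:
After 1 (gather 4 mica): mica=4
After 2 (gather 2 silk): mica=4 silk=2
After 3 (craft pick): mica=3 pick=1 silk=2
After 4 (craft pick): mica=2 pick=2 silk=2
After 5 (craft pick): mica=1 pick=3 silk=2
After 6 (craft pick): pick=4 silk=2
After 7 (gather 5 silk): pick=4 silk=7
After 8 (craft barrel): barrel=1 silk=5
After 9 (gather 2 silk): barrel=1 silk=7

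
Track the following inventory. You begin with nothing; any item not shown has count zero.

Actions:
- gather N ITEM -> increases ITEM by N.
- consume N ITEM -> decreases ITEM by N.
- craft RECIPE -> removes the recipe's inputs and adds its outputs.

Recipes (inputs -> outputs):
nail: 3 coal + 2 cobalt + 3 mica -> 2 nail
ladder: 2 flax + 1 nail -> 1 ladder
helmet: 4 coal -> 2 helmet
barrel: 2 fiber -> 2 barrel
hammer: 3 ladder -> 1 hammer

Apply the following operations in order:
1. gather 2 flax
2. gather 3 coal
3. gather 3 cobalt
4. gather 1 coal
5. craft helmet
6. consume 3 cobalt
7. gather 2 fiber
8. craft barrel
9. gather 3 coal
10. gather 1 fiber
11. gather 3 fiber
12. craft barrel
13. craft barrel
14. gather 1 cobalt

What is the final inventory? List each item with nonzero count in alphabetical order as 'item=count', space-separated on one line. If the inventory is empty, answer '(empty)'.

Answer: barrel=6 coal=3 cobalt=1 flax=2 helmet=2

Derivation:
After 1 (gather 2 flax): flax=2
After 2 (gather 3 coal): coal=3 flax=2
After 3 (gather 3 cobalt): coal=3 cobalt=3 flax=2
After 4 (gather 1 coal): coal=4 cobalt=3 flax=2
After 5 (craft helmet): cobalt=3 flax=2 helmet=2
After 6 (consume 3 cobalt): flax=2 helmet=2
After 7 (gather 2 fiber): fiber=2 flax=2 helmet=2
After 8 (craft barrel): barrel=2 flax=2 helmet=2
After 9 (gather 3 coal): barrel=2 coal=3 flax=2 helmet=2
After 10 (gather 1 fiber): barrel=2 coal=3 fiber=1 flax=2 helmet=2
After 11 (gather 3 fiber): barrel=2 coal=3 fiber=4 flax=2 helmet=2
After 12 (craft barrel): barrel=4 coal=3 fiber=2 flax=2 helmet=2
After 13 (craft barrel): barrel=6 coal=3 flax=2 helmet=2
After 14 (gather 1 cobalt): barrel=6 coal=3 cobalt=1 flax=2 helmet=2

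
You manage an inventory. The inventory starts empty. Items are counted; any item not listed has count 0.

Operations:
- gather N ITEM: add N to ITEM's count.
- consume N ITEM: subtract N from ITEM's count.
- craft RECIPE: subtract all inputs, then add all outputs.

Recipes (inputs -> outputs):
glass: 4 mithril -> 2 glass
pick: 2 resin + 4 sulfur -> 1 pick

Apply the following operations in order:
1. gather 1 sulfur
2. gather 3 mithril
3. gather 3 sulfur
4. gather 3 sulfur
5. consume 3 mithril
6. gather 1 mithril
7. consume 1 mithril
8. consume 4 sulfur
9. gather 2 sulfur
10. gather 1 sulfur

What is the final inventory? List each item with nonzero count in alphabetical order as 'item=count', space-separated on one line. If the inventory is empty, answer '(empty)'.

After 1 (gather 1 sulfur): sulfur=1
After 2 (gather 3 mithril): mithril=3 sulfur=1
After 3 (gather 3 sulfur): mithril=3 sulfur=4
After 4 (gather 3 sulfur): mithril=3 sulfur=7
After 5 (consume 3 mithril): sulfur=7
After 6 (gather 1 mithril): mithril=1 sulfur=7
After 7 (consume 1 mithril): sulfur=7
After 8 (consume 4 sulfur): sulfur=3
After 9 (gather 2 sulfur): sulfur=5
After 10 (gather 1 sulfur): sulfur=6

Answer: sulfur=6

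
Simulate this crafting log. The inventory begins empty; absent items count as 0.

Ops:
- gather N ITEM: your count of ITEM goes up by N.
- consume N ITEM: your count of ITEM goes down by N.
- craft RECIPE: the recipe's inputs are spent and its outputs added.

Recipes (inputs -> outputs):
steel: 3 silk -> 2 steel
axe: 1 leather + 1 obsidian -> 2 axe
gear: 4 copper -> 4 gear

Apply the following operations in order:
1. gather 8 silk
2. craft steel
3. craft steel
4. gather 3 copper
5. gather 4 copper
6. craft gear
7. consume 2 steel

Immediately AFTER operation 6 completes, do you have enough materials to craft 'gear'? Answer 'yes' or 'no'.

After 1 (gather 8 silk): silk=8
After 2 (craft steel): silk=5 steel=2
After 3 (craft steel): silk=2 steel=4
After 4 (gather 3 copper): copper=3 silk=2 steel=4
After 5 (gather 4 copper): copper=7 silk=2 steel=4
After 6 (craft gear): copper=3 gear=4 silk=2 steel=4

Answer: no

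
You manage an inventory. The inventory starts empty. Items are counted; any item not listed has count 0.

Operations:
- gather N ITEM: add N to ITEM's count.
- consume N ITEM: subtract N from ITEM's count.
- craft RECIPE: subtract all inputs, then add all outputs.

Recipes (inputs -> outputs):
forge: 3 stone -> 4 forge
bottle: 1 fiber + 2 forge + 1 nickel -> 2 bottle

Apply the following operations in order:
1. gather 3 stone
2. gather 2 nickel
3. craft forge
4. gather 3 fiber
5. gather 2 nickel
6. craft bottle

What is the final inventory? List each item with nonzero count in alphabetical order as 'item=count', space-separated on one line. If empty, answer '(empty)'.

Answer: bottle=2 fiber=2 forge=2 nickel=3

Derivation:
After 1 (gather 3 stone): stone=3
After 2 (gather 2 nickel): nickel=2 stone=3
After 3 (craft forge): forge=4 nickel=2
After 4 (gather 3 fiber): fiber=3 forge=4 nickel=2
After 5 (gather 2 nickel): fiber=3 forge=4 nickel=4
After 6 (craft bottle): bottle=2 fiber=2 forge=2 nickel=3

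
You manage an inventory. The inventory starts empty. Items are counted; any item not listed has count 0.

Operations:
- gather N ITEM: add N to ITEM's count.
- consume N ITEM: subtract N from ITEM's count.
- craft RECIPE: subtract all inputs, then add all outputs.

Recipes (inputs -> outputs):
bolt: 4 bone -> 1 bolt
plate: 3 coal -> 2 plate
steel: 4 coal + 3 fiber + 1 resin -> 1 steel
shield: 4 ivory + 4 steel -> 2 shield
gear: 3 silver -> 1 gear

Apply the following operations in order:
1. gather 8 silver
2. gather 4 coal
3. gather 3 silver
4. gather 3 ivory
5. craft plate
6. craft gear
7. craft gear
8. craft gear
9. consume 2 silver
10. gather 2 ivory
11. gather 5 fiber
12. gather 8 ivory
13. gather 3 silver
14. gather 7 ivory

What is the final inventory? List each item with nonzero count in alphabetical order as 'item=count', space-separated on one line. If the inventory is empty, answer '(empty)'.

After 1 (gather 8 silver): silver=8
After 2 (gather 4 coal): coal=4 silver=8
After 3 (gather 3 silver): coal=4 silver=11
After 4 (gather 3 ivory): coal=4 ivory=3 silver=11
After 5 (craft plate): coal=1 ivory=3 plate=2 silver=11
After 6 (craft gear): coal=1 gear=1 ivory=3 plate=2 silver=8
After 7 (craft gear): coal=1 gear=2 ivory=3 plate=2 silver=5
After 8 (craft gear): coal=1 gear=3 ivory=3 plate=2 silver=2
After 9 (consume 2 silver): coal=1 gear=3 ivory=3 plate=2
After 10 (gather 2 ivory): coal=1 gear=3 ivory=5 plate=2
After 11 (gather 5 fiber): coal=1 fiber=5 gear=3 ivory=5 plate=2
After 12 (gather 8 ivory): coal=1 fiber=5 gear=3 ivory=13 plate=2
After 13 (gather 3 silver): coal=1 fiber=5 gear=3 ivory=13 plate=2 silver=3
After 14 (gather 7 ivory): coal=1 fiber=5 gear=3 ivory=20 plate=2 silver=3

Answer: coal=1 fiber=5 gear=3 ivory=20 plate=2 silver=3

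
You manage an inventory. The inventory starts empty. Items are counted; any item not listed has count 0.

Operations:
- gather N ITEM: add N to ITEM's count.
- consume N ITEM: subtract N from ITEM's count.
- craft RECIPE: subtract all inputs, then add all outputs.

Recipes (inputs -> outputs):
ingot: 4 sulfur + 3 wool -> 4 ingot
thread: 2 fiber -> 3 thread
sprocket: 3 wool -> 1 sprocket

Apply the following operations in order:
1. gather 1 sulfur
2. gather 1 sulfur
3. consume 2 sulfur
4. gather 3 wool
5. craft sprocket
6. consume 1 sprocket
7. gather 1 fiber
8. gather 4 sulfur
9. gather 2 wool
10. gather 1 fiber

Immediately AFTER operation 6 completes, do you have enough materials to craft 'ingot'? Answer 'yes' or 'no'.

Answer: no

Derivation:
After 1 (gather 1 sulfur): sulfur=1
After 2 (gather 1 sulfur): sulfur=2
After 3 (consume 2 sulfur): (empty)
After 4 (gather 3 wool): wool=3
After 5 (craft sprocket): sprocket=1
After 6 (consume 1 sprocket): (empty)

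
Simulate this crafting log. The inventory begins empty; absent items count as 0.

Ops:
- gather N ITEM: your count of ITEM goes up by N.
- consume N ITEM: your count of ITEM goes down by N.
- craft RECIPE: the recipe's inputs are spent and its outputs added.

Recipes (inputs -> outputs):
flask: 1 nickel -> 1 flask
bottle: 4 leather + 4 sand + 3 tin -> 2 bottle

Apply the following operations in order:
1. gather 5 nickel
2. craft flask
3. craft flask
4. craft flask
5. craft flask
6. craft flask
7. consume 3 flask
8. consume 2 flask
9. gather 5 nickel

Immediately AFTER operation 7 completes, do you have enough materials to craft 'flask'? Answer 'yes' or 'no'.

Answer: no

Derivation:
After 1 (gather 5 nickel): nickel=5
After 2 (craft flask): flask=1 nickel=4
After 3 (craft flask): flask=2 nickel=3
After 4 (craft flask): flask=3 nickel=2
After 5 (craft flask): flask=4 nickel=1
After 6 (craft flask): flask=5
After 7 (consume 3 flask): flask=2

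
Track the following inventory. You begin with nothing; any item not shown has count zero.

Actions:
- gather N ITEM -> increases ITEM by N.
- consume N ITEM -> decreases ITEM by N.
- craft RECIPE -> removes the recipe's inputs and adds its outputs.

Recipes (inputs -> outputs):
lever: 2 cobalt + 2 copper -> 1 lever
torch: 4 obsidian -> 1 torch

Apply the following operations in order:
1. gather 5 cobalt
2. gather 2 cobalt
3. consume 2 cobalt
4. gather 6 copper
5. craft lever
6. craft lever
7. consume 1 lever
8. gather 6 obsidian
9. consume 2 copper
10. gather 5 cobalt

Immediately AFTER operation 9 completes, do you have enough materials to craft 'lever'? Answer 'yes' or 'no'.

Answer: no

Derivation:
After 1 (gather 5 cobalt): cobalt=5
After 2 (gather 2 cobalt): cobalt=7
After 3 (consume 2 cobalt): cobalt=5
After 4 (gather 6 copper): cobalt=5 copper=6
After 5 (craft lever): cobalt=3 copper=4 lever=1
After 6 (craft lever): cobalt=1 copper=2 lever=2
After 7 (consume 1 lever): cobalt=1 copper=2 lever=1
After 8 (gather 6 obsidian): cobalt=1 copper=2 lever=1 obsidian=6
After 9 (consume 2 copper): cobalt=1 lever=1 obsidian=6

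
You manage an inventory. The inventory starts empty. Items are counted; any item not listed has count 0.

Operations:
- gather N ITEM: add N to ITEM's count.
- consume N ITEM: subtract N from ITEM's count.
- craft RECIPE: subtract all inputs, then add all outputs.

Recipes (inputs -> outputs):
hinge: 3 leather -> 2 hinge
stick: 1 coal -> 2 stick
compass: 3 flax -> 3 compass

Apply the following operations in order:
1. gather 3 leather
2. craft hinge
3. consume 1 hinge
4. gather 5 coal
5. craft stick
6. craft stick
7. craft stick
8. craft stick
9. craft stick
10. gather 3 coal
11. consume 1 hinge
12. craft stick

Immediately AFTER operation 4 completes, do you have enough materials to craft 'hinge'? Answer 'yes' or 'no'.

Answer: no

Derivation:
After 1 (gather 3 leather): leather=3
After 2 (craft hinge): hinge=2
After 3 (consume 1 hinge): hinge=1
After 4 (gather 5 coal): coal=5 hinge=1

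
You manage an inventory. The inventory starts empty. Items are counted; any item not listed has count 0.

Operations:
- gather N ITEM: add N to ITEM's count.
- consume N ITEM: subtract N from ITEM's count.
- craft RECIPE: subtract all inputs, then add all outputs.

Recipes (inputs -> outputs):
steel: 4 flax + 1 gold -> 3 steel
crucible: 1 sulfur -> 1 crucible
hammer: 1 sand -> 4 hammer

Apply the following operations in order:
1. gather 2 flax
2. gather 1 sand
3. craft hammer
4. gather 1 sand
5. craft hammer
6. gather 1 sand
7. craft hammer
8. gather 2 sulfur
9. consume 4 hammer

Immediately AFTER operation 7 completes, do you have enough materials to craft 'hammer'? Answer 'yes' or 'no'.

Answer: no

Derivation:
After 1 (gather 2 flax): flax=2
After 2 (gather 1 sand): flax=2 sand=1
After 3 (craft hammer): flax=2 hammer=4
After 4 (gather 1 sand): flax=2 hammer=4 sand=1
After 5 (craft hammer): flax=2 hammer=8
After 6 (gather 1 sand): flax=2 hammer=8 sand=1
After 7 (craft hammer): flax=2 hammer=12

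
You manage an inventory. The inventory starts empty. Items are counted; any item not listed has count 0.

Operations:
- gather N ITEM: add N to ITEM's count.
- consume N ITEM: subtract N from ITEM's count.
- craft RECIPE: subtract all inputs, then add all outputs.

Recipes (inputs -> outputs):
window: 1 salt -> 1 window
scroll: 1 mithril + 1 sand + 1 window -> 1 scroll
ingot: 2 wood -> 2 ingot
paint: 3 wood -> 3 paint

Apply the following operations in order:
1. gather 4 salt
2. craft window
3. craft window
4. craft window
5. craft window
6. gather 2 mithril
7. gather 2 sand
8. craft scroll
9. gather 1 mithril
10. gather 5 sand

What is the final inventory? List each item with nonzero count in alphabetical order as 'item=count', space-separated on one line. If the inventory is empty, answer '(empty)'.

After 1 (gather 4 salt): salt=4
After 2 (craft window): salt=3 window=1
After 3 (craft window): salt=2 window=2
After 4 (craft window): salt=1 window=3
After 5 (craft window): window=4
After 6 (gather 2 mithril): mithril=2 window=4
After 7 (gather 2 sand): mithril=2 sand=2 window=4
After 8 (craft scroll): mithril=1 sand=1 scroll=1 window=3
After 9 (gather 1 mithril): mithril=2 sand=1 scroll=1 window=3
After 10 (gather 5 sand): mithril=2 sand=6 scroll=1 window=3

Answer: mithril=2 sand=6 scroll=1 window=3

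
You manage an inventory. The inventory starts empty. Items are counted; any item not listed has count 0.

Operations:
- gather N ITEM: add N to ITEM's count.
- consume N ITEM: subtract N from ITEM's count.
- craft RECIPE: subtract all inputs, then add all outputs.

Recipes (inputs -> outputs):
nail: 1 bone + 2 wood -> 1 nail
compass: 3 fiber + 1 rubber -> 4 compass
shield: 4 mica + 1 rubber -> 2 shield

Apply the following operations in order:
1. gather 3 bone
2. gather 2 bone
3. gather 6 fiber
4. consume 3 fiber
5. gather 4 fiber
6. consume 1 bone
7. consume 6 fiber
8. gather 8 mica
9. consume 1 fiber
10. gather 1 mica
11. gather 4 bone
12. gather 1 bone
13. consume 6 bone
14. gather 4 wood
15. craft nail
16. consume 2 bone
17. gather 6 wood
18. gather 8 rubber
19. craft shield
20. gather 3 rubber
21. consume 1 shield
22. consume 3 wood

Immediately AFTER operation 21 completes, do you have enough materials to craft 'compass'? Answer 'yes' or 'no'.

After 1 (gather 3 bone): bone=3
After 2 (gather 2 bone): bone=5
After 3 (gather 6 fiber): bone=5 fiber=6
After 4 (consume 3 fiber): bone=5 fiber=3
After 5 (gather 4 fiber): bone=5 fiber=7
After 6 (consume 1 bone): bone=4 fiber=7
After 7 (consume 6 fiber): bone=4 fiber=1
After 8 (gather 8 mica): bone=4 fiber=1 mica=8
After 9 (consume 1 fiber): bone=4 mica=8
After 10 (gather 1 mica): bone=4 mica=9
After 11 (gather 4 bone): bone=8 mica=9
After 12 (gather 1 bone): bone=9 mica=9
After 13 (consume 6 bone): bone=3 mica=9
After 14 (gather 4 wood): bone=3 mica=9 wood=4
After 15 (craft nail): bone=2 mica=9 nail=1 wood=2
After 16 (consume 2 bone): mica=9 nail=1 wood=2
After 17 (gather 6 wood): mica=9 nail=1 wood=8
After 18 (gather 8 rubber): mica=9 nail=1 rubber=8 wood=8
After 19 (craft shield): mica=5 nail=1 rubber=7 shield=2 wood=8
After 20 (gather 3 rubber): mica=5 nail=1 rubber=10 shield=2 wood=8
After 21 (consume 1 shield): mica=5 nail=1 rubber=10 shield=1 wood=8

Answer: no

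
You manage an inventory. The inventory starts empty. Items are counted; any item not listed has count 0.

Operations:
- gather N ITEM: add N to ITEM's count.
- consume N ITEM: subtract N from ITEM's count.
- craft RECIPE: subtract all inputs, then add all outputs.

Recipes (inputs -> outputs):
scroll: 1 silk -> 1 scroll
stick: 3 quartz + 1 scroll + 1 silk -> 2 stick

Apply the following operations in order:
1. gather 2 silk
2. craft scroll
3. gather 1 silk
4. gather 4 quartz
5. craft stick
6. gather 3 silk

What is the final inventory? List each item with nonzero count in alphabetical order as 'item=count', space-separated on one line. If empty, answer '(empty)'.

After 1 (gather 2 silk): silk=2
After 2 (craft scroll): scroll=1 silk=1
After 3 (gather 1 silk): scroll=1 silk=2
After 4 (gather 4 quartz): quartz=4 scroll=1 silk=2
After 5 (craft stick): quartz=1 silk=1 stick=2
After 6 (gather 3 silk): quartz=1 silk=4 stick=2

Answer: quartz=1 silk=4 stick=2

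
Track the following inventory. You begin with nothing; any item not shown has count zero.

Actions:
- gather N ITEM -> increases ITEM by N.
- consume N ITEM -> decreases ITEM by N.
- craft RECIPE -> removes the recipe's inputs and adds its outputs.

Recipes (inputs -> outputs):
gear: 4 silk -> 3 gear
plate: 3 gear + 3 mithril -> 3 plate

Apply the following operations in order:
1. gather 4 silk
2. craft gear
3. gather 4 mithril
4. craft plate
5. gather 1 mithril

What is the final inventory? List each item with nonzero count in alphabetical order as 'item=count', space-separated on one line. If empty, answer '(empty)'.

Answer: mithril=2 plate=3

Derivation:
After 1 (gather 4 silk): silk=4
After 2 (craft gear): gear=3
After 3 (gather 4 mithril): gear=3 mithril=4
After 4 (craft plate): mithril=1 plate=3
After 5 (gather 1 mithril): mithril=2 plate=3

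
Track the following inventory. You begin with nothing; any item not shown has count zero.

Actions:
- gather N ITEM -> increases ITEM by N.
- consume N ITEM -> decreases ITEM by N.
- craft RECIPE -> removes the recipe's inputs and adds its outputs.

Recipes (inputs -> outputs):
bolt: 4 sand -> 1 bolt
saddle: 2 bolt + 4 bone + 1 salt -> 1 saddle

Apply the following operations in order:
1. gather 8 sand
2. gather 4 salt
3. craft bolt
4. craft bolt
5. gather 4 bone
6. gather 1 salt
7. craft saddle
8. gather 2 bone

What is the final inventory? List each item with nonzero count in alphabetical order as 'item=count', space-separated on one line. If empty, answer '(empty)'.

After 1 (gather 8 sand): sand=8
After 2 (gather 4 salt): salt=4 sand=8
After 3 (craft bolt): bolt=1 salt=4 sand=4
After 4 (craft bolt): bolt=2 salt=4
After 5 (gather 4 bone): bolt=2 bone=4 salt=4
After 6 (gather 1 salt): bolt=2 bone=4 salt=5
After 7 (craft saddle): saddle=1 salt=4
After 8 (gather 2 bone): bone=2 saddle=1 salt=4

Answer: bone=2 saddle=1 salt=4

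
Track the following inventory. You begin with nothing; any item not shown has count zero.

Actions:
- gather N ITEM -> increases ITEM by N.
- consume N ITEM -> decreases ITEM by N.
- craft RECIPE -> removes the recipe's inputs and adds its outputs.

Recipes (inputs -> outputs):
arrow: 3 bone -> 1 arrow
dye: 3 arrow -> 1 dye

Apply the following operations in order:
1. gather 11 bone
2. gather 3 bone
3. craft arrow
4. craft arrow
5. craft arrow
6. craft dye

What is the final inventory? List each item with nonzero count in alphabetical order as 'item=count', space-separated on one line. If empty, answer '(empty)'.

After 1 (gather 11 bone): bone=11
After 2 (gather 3 bone): bone=14
After 3 (craft arrow): arrow=1 bone=11
After 4 (craft arrow): arrow=2 bone=8
After 5 (craft arrow): arrow=3 bone=5
After 6 (craft dye): bone=5 dye=1

Answer: bone=5 dye=1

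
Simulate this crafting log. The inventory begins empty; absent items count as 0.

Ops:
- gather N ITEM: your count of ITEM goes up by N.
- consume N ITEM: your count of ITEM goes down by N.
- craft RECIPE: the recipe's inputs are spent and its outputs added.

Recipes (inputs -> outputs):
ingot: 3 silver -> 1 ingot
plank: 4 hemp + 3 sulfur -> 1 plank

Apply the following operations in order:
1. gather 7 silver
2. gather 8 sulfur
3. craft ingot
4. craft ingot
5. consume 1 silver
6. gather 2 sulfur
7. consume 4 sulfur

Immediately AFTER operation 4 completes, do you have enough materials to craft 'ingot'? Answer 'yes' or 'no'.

Answer: no

Derivation:
After 1 (gather 7 silver): silver=7
After 2 (gather 8 sulfur): silver=7 sulfur=8
After 3 (craft ingot): ingot=1 silver=4 sulfur=8
After 4 (craft ingot): ingot=2 silver=1 sulfur=8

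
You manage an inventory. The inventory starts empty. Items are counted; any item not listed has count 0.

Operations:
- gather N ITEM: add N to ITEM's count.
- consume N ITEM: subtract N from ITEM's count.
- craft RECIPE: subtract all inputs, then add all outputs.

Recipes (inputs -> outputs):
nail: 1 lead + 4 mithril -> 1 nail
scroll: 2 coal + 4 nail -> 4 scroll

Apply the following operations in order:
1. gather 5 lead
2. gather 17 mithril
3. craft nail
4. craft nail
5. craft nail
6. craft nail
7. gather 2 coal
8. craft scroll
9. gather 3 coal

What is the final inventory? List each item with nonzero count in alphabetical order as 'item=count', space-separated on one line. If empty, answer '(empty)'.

Answer: coal=3 lead=1 mithril=1 scroll=4

Derivation:
After 1 (gather 5 lead): lead=5
After 2 (gather 17 mithril): lead=5 mithril=17
After 3 (craft nail): lead=4 mithril=13 nail=1
After 4 (craft nail): lead=3 mithril=9 nail=2
After 5 (craft nail): lead=2 mithril=5 nail=3
After 6 (craft nail): lead=1 mithril=1 nail=4
After 7 (gather 2 coal): coal=2 lead=1 mithril=1 nail=4
After 8 (craft scroll): lead=1 mithril=1 scroll=4
After 9 (gather 3 coal): coal=3 lead=1 mithril=1 scroll=4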